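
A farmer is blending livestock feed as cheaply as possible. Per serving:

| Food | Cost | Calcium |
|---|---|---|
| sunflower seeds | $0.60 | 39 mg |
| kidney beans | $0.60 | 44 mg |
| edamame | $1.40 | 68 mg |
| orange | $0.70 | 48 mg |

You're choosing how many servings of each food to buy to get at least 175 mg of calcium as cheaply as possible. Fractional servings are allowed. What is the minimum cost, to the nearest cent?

Cost per mg of calcium: kidney beans $0.0136, orange $0.0146, sunflower seeds $0.0154, edamame $0.0206.
With no serving limits, use only kidney beans: 175 mg / 44 mg = 3.977 servings × $0.60 = $2.39.

$2.39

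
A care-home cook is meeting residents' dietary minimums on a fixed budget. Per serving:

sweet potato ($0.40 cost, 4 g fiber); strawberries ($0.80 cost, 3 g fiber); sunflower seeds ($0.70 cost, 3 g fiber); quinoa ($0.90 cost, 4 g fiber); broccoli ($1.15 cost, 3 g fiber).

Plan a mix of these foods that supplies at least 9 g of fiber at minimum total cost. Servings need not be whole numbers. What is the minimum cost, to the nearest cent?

$0.90

Cost per g of fiber: sweet potato $0.1000, quinoa $0.2250, sunflower seeds $0.2333, strawberries $0.2667, broccoli $0.3833.
With no serving limits, use only sweet potato: 9 g / 4 g = 2.25 servings × $0.40 = $0.90.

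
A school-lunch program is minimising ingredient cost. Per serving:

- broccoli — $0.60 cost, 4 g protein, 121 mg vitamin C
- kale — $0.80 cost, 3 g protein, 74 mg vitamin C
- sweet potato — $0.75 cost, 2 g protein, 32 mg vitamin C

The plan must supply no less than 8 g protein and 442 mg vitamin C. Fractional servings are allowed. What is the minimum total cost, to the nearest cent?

$2.19

Compare the cost at each extreme point of the feasible region.
broccoli only: max(8/4, 442/121) = 3.653 servings → $2.19.
kale only: max(8/3, 442/74) = 5.973 servings → $4.78.
sweet potato only: max(8/2, 442/32) = 13.81 servings → $10.36.
broccoli + kale with both targets exact would need a negative amount; discard.
broccoli + sweet potato with both targets exact would need a negative amount; discard.
kale + sweet potato: intersection lies outside the first quadrant.
The minimum over all feasible corners is $2.19.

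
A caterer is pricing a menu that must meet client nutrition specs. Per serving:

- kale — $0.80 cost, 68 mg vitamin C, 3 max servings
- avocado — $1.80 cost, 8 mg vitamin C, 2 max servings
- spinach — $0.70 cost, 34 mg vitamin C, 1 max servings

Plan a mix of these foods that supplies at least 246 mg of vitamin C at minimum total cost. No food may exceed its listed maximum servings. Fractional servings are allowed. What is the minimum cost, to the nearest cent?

$4.90

Cost per mg of vitamin C: kale $0.0118, spinach $0.0206, avocado $0.2250.
Take 3 servings of kale: +204.0 mg vitamin C for $2.40 (total $2.40, still need 42.0 mg).
Take 1 serving of spinach: +34.0 mg vitamin C for $0.70 (total $3.10, still need 8.0 mg).
Take 1 serving of avocado: +8.0 mg vitamin C for $1.80 (total $4.90, still need 0.0 mg).
Filling from the cheapest source first is optimal under one linear minimum: $4.90.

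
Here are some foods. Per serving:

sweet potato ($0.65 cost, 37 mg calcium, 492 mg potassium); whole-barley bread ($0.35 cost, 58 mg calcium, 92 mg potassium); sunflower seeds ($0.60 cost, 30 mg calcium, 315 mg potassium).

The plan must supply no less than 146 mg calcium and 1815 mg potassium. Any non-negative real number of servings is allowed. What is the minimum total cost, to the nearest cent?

$2.44

At the optimum either one food covers both requirements or two foods hit both targets exactly; no other combination can be cheaper.
sweet potato only: max(146/37, 1815/492) = 3.946 servings → $2.56.
whole-barley bread only: max(146/58, 1815/92) = 19.73 servings → $6.90.
sunflower seeds only: max(146/30, 1815/315) = 5.762 servings → $3.46.
sweet potato + whole-barley bread with both tight: 3.654 servings and 0.1861 servings → $2.44.
sweet potato + sunflower seeds with both tight: 2.725 servings and 1.506 servings → $2.67.
whole-barley bread + sunflower seeds: intersection lies outside the first quadrant.
So the least-cost plan costs $2.44.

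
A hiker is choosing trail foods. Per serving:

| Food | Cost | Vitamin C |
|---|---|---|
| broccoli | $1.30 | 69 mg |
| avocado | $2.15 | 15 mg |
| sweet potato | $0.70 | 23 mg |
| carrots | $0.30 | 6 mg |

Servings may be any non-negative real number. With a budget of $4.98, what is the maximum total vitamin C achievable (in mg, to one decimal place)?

Vitamin C per dollar: broccoli 53.08, sweet potato 32.86, carrots 20, avocado 6.977.
With no serving limits, spend the whole cost allowance on broccoli: $4.98 / $1.30 × 69 mg = 264.3 mg.

264.3 mg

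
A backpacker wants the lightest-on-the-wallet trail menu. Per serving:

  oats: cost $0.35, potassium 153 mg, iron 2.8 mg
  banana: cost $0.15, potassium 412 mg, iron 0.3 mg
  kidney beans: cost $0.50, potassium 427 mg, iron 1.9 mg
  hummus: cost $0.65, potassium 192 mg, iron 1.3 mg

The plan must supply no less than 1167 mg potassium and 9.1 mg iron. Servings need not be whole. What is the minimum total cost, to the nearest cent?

oats only: max(1167/153, 9.1/2.8) = 7.627 servings → $2.67.
banana only: max(1167/412, 9.1/0.3) = 30.33 servings → $4.55.
kidney beans only: max(1167/427, 9.1/1.9) = 4.789 servings → $2.39.
hummus only: max(1167/192, 9.1/1.3) = 7 servings → $4.55.
oats + banana with both tight: 3.069 servings and 1.693 servings → $1.33.
oats + kidney beans with both tight: 1.844 servings and 2.072 servings → $1.68.
oats + hummus with both tight: 0.6794 servings and 5.537 servings → $3.84.
banana + kidney beans: intersection lies outside the first quadrant.
banana + hummus: intersection lies outside the first quadrant.
kidney beans + hummus: intersection lies outside the first quadrant.
The minimum over all feasible corners is $1.33.

$1.33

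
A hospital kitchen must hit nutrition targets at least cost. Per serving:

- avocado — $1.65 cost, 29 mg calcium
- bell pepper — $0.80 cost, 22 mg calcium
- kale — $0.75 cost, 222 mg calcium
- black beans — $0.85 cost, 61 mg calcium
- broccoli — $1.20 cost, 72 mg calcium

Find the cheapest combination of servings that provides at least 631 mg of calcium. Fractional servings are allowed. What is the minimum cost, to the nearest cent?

Cost per mg of calcium: kale $0.0034, black beans $0.0139, broccoli $0.0167, bell pepper $0.0364, avocado $0.0569.
With no serving limits, use only kale: 631 mg / 222 mg = 2.842 servings × $0.75 = $2.13.

$2.13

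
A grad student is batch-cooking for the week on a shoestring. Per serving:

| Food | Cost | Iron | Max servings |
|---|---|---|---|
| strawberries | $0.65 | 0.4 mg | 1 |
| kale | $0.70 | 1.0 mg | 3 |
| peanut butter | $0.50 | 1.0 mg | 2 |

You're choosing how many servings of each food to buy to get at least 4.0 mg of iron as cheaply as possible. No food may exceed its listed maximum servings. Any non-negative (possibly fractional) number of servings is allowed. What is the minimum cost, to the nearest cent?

Cost per mg of iron: peanut butter $0.5000, kale $0.7000, strawberries $1.6250.
Take 2 servings of peanut butter: +2.0 mg iron for $1.00 (total $1.00, still need 2.0 mg).
Take 2 servings of kale: +2.0 mg iron for $1.40 (total $2.40, still need 0.0 mg).
Filling from the cheapest source first is optimal under one linear minimum: $2.40.

$2.40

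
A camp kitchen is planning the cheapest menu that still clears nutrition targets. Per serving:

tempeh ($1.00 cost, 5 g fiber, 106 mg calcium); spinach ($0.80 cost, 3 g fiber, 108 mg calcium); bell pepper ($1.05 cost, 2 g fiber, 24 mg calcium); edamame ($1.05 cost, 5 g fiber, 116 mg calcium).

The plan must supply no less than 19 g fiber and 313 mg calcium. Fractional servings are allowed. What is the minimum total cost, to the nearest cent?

$3.80

This is a tiny linear program; its minimum lies at a vertex of the feasible set. List the vertices and price them.
tempeh only: max(19/5, 313/106) = 3.8 servings → $3.80.
spinach only: max(19/3, 313/108) = 6.333 servings → $5.07.
bell pepper only: max(19/2, 313/24) = 13.04 servings → $13.69.
edamame only: max(19/5, 313/116) = 3.8 servings → $3.99.
tempeh + spinach: intersection lies outside the first quadrant.
tempeh + bell pepper with both tight: 1.848 servings and 4.88 servings → $6.97.
tempeh + edamame: the both-tight solution has a negative serving — not a feasible corner.
spinach + bell pepper with both tight: 1.181 servings and 7.729 servings → $9.06.
spinach + edamame: intersection lies outside the first quadrant.
bell pepper + edamame with both tight: 5.705 servings and 1.518 servings → $7.58.
So the least-cost plan costs $3.80.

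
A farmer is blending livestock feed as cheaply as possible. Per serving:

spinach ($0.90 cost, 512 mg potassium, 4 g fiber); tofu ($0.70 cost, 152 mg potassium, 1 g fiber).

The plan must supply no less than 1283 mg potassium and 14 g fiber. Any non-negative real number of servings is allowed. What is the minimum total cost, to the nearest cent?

A basic optimal solution has at most two foods positive. Try each food alone and each pair with both targets met exactly.
spinach only: max(1283/512, 14/4) = 3.5 servings → $3.15.
tofu only: max(1283/152, 14/1) = 14 servings → $9.80.
spinach + tofu: intersection lies outside the first quadrant.
Cheapest feasible corner: $3.15.

$3.15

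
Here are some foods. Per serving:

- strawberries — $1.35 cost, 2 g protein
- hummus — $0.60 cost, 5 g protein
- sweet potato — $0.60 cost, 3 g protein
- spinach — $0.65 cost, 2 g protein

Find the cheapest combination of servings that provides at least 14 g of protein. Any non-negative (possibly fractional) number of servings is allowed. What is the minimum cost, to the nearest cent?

$1.68

Cost per g of protein: hummus $0.1200, sweet potato $0.2000, spinach $0.3250, strawberries $0.6750.
With no serving limits, use only hummus: 14 g / 5 g = 2.8 servings × $0.60 = $1.68.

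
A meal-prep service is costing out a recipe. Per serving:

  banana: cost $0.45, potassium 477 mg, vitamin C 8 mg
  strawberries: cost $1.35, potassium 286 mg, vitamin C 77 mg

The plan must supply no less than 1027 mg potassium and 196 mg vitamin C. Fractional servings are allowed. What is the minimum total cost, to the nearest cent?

$3.64

A basic optimal solution has at most two foods positive. Try each food alone and each pair with both targets met exactly.
banana only: max(1027/477, 196/8) = 24.5 servings → $11.03.
strawberries only: max(1027/286, 196/77) = 3.591 servings → $4.85.
banana + strawberries with both tight: 0.6685 servings and 2.476 servings → $3.64.
So the least-cost plan costs $3.64.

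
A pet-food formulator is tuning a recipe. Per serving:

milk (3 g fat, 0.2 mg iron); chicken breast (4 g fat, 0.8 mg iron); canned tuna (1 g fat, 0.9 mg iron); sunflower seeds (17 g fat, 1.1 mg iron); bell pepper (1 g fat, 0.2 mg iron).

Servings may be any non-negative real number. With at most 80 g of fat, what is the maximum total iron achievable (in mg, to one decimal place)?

Iron per g fat: canned tuna 0.9, chicken breast 0.2, bell pepper 0.2, milk 0.06667, sunflower seeds 0.06471.
With no serving limits, spend the whole fat allowance on canned tuna: 80 g / 1 g × 0.9 mg = 72.0 mg.

72.0 mg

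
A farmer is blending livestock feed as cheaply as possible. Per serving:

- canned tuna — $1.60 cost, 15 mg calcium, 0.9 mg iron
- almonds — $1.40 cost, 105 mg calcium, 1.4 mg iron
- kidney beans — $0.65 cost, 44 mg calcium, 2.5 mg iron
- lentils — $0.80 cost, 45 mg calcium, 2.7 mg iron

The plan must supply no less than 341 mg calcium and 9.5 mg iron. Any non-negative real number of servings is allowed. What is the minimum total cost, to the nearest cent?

$4.71

canned tuna only: max(341/15, 9.5/0.9) = 22.73 servings → $36.37.
almonds only: max(341/105, 9.5/1.4) = 6.786 servings → $9.50.
kidney beans only: max(341/44, 9.5/2.5) = 7.75 servings → $5.04.
lentils only: max(341/45, 9.5/2.7) = 7.578 servings → $6.06.
canned tuna + almonds with both tight: 7.076 servings and 2.237 servings → $14.45.
canned tuna + kidney beans: the both-tight solution has a negative serving — not a feasible corner.
canned tuna + lentils (both tight): parallel constraints — no distinct corner.
almonds + kidney beans with both tight: 2.163 servings and 2.589 servings → $4.71.
almonds + lentils with both tight: 2.237 servings and 2.359 servings → $5.02.
kidney beans + lentils: the both-tight solution has a negative serving — not a feasible corner.
Cheapest feasible corner: $4.71.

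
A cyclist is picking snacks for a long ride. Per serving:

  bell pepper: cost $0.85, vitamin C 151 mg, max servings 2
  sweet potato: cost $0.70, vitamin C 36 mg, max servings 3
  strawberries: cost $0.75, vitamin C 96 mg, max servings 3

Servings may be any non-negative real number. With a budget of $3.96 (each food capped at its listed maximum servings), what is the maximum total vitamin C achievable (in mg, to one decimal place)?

Vitamin C per dollar: bell pepper 177.6, strawberries 128, sweet potato 51.43.
Take 2 servings of bell pepper: spends $1.70, +302.0 mg vitamin C (running total 302.0 mg).
Take 3 servings of strawberries: spends $2.25, +288.0 mg vitamin C (running total 590.0 mg).
Take 0.01429 servings of sweet potato: spends $0.01, +0.5 mg vitamin C (running total 590.5 mg).
Filling greedily by vitamin C-per-dollar is optimal for one linear limit, giving 590.5 mg.

590.5 mg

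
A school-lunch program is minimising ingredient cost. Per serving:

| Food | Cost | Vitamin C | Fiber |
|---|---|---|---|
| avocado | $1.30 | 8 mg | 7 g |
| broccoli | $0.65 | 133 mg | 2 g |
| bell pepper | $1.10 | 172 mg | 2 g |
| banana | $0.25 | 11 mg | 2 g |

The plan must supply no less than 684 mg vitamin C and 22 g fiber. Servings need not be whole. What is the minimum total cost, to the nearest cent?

The cheapest plan sits at a corner of the feasible region — with two constraints it uses at most two foods.
avocado only: max(684/8, 22/7) = 85.5 servings → $111.15.
broccoli only: max(684/133, 22/2) = 11 servings → $7.15.
bell pepper only: max(684/172, 22/2) = 11 servings → $12.10.
banana only: max(684/11, 22/2) = 62.18 servings → $15.55.
avocado + broccoli with both tight: 1.703 servings and 5.04 servings → $5.49.
avocado + bell pepper with both tight: 2.034 servings and 3.882 servings → $6.91.
avocado + banana with both targets exact would need a negative amount; discard.
broccoli + bell pepper: the both-tight solution has a negative serving — not a feasible corner.
broccoli + banana with both tight: 4.615 servings and 6.385 servings → $4.60.
bell pepper + banana with both tight: 3.497 servings and 7.503 servings → $5.72.
The minimum over all feasible corners is $4.60.

$4.60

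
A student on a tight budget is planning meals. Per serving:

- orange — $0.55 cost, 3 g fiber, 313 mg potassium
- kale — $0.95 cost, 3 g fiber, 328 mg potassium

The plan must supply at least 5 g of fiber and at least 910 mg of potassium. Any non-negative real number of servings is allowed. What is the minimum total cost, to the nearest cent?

$1.60

Compare the cost at each extreme point of the feasible region.
orange only: max(5/3, 910/313) = 2.907 servings → $1.60.
kale only: max(5/3, 910/328) = 2.774 servings → $2.64.
orange + kale: the both-tight solution has a negative serving — not a feasible corner.
Cheapest feasible corner: $1.60.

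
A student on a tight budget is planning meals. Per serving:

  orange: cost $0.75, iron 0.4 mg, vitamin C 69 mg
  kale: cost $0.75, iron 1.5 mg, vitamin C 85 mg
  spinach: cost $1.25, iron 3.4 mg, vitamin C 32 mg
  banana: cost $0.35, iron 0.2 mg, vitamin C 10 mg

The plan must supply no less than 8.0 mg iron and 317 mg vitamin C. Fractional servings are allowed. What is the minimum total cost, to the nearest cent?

A basic optimal solution has at most two foods positive. Try each food alone and each pair with both targets met exactly.
orange only: max(8.0/0.4, 317/69) = 20 servings → $15.00.
kale only: max(8.0/1.5, 317/85) = 5.333 servings → $4.00.
spinach only: max(8.0/3.4, 317/32) = 9.906 servings → $12.38.
banana only: max(8.0/0.2, 317/10) = 40 servings → $14.00.
orange + kale with both targets exact would need a negative amount; discard.
orange + spinach with both tight: 3.705 servings and 1.917 servings → $5.18.
orange + banana: the both-tight solution has a negative serving — not a feasible corner.
kale + spinach with both tight: 3.41 servings and 0.8485 servings → $3.62.
kale + banana with both targets exact would need a negative amount; discard.
spinach + banana with both tight: 0.6014 servings and 29.78 servings → $11.17.
Cheapest feasible corner: $3.62.

$3.62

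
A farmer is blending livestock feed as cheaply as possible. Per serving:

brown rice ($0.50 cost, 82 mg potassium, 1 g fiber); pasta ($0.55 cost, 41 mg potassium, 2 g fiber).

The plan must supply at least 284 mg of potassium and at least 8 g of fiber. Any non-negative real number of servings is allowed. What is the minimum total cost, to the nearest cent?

$2.64

brown rice only: max(284/82, 8/1) = 8 servings → $4.00.
pasta only: max(284/41, 8/2) = 6.927 servings → $3.81.
brown rice + pasta with both tight: 1.951 servings and 3.024 servings → $2.64.
The minimum over all feasible corners is $2.64.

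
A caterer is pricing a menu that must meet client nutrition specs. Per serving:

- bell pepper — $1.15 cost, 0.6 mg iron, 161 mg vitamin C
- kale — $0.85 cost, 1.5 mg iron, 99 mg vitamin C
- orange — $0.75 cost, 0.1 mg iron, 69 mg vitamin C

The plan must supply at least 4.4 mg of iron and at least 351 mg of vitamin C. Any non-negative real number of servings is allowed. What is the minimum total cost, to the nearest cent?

bell pepper only: max(4.4/0.6, 351/161) = 7.333 servings → $8.43.
kale only: max(4.4/1.5, 351/99) = 3.545 servings → $3.01.
orange only: max(4.4/0.1, 351/69) = 44 servings → $33.00.
bell pepper + kale with both tight: 0.4992 servings and 2.734 servings → $2.90.
bell pepper + orange with both targets exact would need a negative amount; discard.
kale + orange with both tight: 2.869 servings and 0.9712 servings → $3.17.
So the least-cost plan costs $2.90.

$2.90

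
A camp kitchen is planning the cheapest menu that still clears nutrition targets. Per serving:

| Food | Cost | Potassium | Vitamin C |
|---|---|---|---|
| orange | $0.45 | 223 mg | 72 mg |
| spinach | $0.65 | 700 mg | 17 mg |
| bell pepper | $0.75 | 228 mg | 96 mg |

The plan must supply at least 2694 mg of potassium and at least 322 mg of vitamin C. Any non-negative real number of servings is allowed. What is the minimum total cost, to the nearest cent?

$3.44

With two linear requirements the optimum uses one or two foods; enumerate the corners.
orange only: max(2694/223, 322/72) = 12.08 servings → $5.44.
spinach only: max(2694/700, 322/17) = 18.94 servings → $12.31.
bell pepper only: max(2694/228, 322/96) = 11.82 servings → $8.86.
orange + spinach with both tight: 3.853 servings and 2.621 servings → $3.44.
orange + bell pepper with both targets exact would need a negative amount; discard.
spinach + bell pepper with both tight: 2.925 servings and 2.836 servings → $4.03.
The minimum over all feasible corners is $3.44.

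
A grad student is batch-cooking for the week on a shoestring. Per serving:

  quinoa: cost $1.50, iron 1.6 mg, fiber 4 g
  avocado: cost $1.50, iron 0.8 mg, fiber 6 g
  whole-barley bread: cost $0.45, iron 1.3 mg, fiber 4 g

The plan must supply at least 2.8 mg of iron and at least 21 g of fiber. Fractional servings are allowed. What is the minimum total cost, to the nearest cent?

quinoa only: max(2.8/1.6, 21/4) = 5.25 servings → $7.88.
avocado only: max(2.8/0.8, 21/6) = 3.5 servings → $5.25.
whole-barley bread only: max(2.8/1.3, 21/4) = 5.25 servings → $2.36.
quinoa + avocado with both tight: 0 servings and 3.5 servings → $5.25.
quinoa + whole-barley bread: the both-tight solution has a negative serving — not a feasible corner.
avocado + whole-barley bread with both tight: 3.5 servings and 0 servings → $5.25.
The minimum over all feasible corners is $2.36.

$2.36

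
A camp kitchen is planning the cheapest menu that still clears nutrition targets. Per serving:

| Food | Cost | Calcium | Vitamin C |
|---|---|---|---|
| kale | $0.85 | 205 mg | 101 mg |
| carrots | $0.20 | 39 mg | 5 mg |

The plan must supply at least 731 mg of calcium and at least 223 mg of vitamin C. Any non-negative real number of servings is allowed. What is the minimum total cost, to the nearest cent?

Check every corner: each single food scaled to meet both minima, and each pair solved so both constraints bind.
kale only: max(731/205, 223/101) = 3.566 servings → $3.03.
carrots only: max(731/39, 223/5) = 44.6 servings → $8.92.
kale + carrots with both tight: 1.73 servings and 9.649 servings → $3.40.
Cheapest feasible corner: $3.03.

$3.03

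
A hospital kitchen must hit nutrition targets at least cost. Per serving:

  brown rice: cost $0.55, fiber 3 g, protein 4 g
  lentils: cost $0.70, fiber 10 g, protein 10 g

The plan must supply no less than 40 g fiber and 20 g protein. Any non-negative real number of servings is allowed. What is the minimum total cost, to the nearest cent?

Compare the cost at each extreme point of the feasible region.
brown rice only: max(40/3, 20/4) = 13.33 servings → $7.33.
lentils only: max(40/10, 20/10) = 4 servings → $2.80.
brown rice + lentils with both targets exact would need a negative amount; discard.
Cheapest feasible corner: $2.80.

$2.80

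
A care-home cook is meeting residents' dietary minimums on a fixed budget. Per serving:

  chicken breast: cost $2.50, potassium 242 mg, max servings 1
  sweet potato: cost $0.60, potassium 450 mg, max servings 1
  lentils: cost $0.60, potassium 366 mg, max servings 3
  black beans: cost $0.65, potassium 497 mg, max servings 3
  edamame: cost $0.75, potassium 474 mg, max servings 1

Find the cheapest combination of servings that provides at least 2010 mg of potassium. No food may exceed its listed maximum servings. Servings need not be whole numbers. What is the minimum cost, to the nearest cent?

Cost per mg of potassium: black beans $0.0013, sweet potato $0.0013, edamame $0.0016, lentils $0.0016, chicken breast $0.0103.
Take 3 servings of black beans: +1491.0 mg potassium for $1.95 (total $1.95, still need 519.0 mg).
Take 1 serving of sweet potato: +450.0 mg potassium for $0.60 (total $2.55, still need 69.0 mg).
Take 0.1456 servings of edamame: +69.0 mg potassium for $0.11 (total $2.66, still need 0.0 mg).
Greedy by cheapest-per-mg is optimal for a single linear constraint, so the minimum cost is $2.66.

$2.66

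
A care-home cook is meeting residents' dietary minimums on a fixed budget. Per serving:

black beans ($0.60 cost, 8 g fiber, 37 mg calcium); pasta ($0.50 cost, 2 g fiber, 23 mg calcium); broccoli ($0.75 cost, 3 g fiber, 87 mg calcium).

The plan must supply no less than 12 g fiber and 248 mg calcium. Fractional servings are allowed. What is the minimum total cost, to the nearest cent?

For a min-cost LP with two ≥-constraints, a basic feasible solution has at most two positive variables.
black beans only: max(12/8, 248/37) = 6.703 servings → $4.02.
pasta only: max(12/2, 248/23) = 10.78 servings → $5.39.
broccoli only: max(12/3, 248/87) = 4 servings → $3.00.
black beans + pasta with both targets exact would need a negative amount; discard.
black beans + broccoli with both tight: 0.5128 servings and 2.632 servings → $2.28.
pasta + broccoli with both tight: 2.857 servings and 2.095 servings → $3.00.
So the least-cost plan costs $2.28.

$2.28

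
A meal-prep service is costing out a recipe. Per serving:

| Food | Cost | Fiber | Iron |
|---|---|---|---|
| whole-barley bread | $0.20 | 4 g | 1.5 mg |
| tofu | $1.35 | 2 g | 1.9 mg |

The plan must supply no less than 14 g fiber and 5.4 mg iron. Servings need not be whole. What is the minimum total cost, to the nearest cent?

$0.72

Two binding constraints pin down two serving amounts, so the optimal mix uses at most two foods. The candidates are each food alone (scaled to the tighter of fiber/iron) and each pair with both constraints tight.
whole-barley bread only: max(14/4, 5.4/1.5) = 3.6 servings → $0.72.
tofu only: max(14/2, 5.4/1.9) = 7 servings → $9.45.
whole-barley bread + tofu with both tight: 3.435 servings and 0.1304 servings → $0.86.
So the least-cost plan costs $0.72.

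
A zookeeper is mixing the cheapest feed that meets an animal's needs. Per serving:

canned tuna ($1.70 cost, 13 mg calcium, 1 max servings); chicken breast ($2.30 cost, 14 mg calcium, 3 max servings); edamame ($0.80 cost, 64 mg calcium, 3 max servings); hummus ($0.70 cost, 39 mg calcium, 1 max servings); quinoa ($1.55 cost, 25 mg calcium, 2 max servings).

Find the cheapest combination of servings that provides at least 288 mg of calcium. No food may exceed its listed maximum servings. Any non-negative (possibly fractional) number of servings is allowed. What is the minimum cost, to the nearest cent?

$7.12

Cost per mg of calcium: edamame $0.0125, hummus $0.0179, quinoa $0.0620, canned tuna $0.1308, chicken breast $0.1643.
Take 3 servings of edamame: +192.0 mg calcium for $2.40 (total $2.40, still need 96.0 mg).
Take 1 serving of hummus: +39.0 mg calcium for $0.70 (total $3.10, still need 57.0 mg).
Take 2 servings of quinoa: +50.0 mg calcium for $3.10 (total $6.20, still need 7.0 mg).
Take 0.5385 servings of canned tuna: +7.0 mg calcium for $0.92 (total $7.12, still need 0.0 mg).
Greedy by cheapest-per-mg is optimal for a single linear constraint, so the minimum cost is $7.12.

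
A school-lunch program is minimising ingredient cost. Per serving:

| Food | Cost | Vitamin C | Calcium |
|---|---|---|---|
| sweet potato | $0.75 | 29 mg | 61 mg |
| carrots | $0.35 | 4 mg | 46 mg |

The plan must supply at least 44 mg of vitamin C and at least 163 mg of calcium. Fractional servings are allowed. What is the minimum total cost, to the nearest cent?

Check every corner: each single food scaled to meet both minima, and each pair solved so both constraints bind.
sweet potato only: max(44/29, 163/61) = 2.672 servings → $2.00.
carrots only: max(44/4, 163/46) = 11 servings → $3.85.
sweet potato + carrots with both tight: 1.259 servings and 1.874 servings → $1.60.
So the least-cost plan costs $1.60.

$1.60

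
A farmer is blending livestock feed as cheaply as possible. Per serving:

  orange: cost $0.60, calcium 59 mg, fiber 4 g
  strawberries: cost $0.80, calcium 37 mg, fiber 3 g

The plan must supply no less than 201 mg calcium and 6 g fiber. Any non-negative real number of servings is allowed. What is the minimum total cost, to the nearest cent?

A basic optimal solution has at most two foods positive. Try each food alone and each pair with both targets met exactly.
orange only: max(201/59, 6/4) = 3.407 servings → $2.04.
strawberries only: max(201/37, 6/3) = 5.432 servings → $4.35.
orange + strawberries: the both-tight solution has a negative serving — not a feasible corner.
Cheapest feasible corner: $2.04.

$2.04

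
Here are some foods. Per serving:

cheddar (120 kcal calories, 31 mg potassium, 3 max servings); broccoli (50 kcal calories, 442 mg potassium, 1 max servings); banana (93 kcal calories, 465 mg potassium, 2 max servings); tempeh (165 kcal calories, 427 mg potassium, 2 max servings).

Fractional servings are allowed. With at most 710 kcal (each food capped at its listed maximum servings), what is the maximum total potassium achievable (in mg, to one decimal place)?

Potassium per kcal: broccoli 8.84, banana 5, tempeh 2.588, cheddar 0.2583.
Take 1 serving of broccoli: uses 50 kcal, +442.0 mg potassium (running total 442.0 mg).
Take 2 servings of banana: uses 186 kcal, +930.0 mg potassium (running total 1372.0 mg).
Take 2 servings of tempeh: uses 330 kcal, +854.0 mg potassium (running total 2226.0 mg).
Take 1.2 servings of cheddar: uses 144 kcal, +37.2 mg potassium (running total 2263.2 mg).
Greedy by best ratio exhausts the calories allowance optimally: 2263.2 mg.

2263.2 mg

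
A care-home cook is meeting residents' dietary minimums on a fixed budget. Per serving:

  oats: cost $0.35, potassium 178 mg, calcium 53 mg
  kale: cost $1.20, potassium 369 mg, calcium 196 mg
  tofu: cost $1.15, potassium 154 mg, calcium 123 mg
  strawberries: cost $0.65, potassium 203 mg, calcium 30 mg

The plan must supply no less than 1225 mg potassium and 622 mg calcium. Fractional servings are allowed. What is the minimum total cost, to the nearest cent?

$3.83

An LP optimum is at a vertex; with two nutrient constraints at most two foods are used. Check each candidate.
oats only: max(1225/178, 622/53) = 11.74 servings → $4.11.
kale only: max(1225/369, 622/196) = 3.32 servings → $3.98.
tofu only: max(1225/154, 622/123) = 7.955 servings → $9.15.
strawberries only: max(1225/203, 622/30) = 20.73 servings → $13.48.
oats + kale with both tight: 0.6902 servings and 2.987 servings → $3.83.
oats + tofu with both tight: 3.997 servings and 3.335 servings → $5.23.
oats + strawberries: intersection lies outside the first quadrant.
kale + tofu with both targets exact would need a negative amount; discard.
kale + strawberries with both tight: 3.117 servings and 0.3685 servings → $3.98.
tofu + strawberries with both tight: 4.399 servings and 2.697 servings → $6.81.
The minimum over all feasible corners is $3.83.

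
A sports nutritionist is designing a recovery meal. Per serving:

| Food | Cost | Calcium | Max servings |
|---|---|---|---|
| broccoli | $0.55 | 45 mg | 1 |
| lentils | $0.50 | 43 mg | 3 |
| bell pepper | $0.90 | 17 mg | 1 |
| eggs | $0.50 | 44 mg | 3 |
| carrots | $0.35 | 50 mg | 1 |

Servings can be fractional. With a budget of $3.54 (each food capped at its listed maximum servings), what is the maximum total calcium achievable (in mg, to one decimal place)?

Calcium per dollar: carrots 142.9, eggs 88, lentils 86, broccoli 81.82, bell pepper 18.89.
Take 1 serving of carrots: spends $0.35, +50.0 mg calcium (running total 50.0 mg).
Take 3 servings of eggs: spends $1.50, +132.0 mg calcium (running total 182.0 mg).
Take 3 servings of lentils: spends $1.50, +129.0 mg calcium (running total 311.0 mg).
Take 0.3455 servings of broccoli: spends $0.19, +15.5 mg calcium (running total 326.5 mg).
Filling greedily by calcium-per-dollar is optimal for one linear limit, giving 326.5 mg.

326.5 mg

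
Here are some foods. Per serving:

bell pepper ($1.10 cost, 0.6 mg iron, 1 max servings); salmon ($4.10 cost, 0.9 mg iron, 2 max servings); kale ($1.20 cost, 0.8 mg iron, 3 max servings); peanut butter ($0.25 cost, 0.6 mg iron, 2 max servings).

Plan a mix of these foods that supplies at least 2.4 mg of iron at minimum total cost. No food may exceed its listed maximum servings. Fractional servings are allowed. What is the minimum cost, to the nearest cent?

Cost per mg of iron: peanut butter $0.4167, kale $1.5000, bell pepper $1.8333, salmon $4.5556.
Take 2 servings of peanut butter: +1.2 mg iron for $0.50 (total $0.50, still need 1.2 mg).
Take 1.5 servings of kale: +1.2 mg iron for $1.80 (total $2.30, still need 0.0 mg).
Filling from the cheapest source first is optimal under one linear minimum: $2.30.

$2.30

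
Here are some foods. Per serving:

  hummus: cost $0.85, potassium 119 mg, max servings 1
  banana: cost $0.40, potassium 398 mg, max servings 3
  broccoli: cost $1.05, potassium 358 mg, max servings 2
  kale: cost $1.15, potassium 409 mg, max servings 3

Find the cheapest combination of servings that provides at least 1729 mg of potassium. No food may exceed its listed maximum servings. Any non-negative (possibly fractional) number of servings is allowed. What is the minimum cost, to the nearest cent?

Cost per mg of potassium: banana $0.0010, kale $0.0028, broccoli $0.0029, hummus $0.0071.
Take 3 servings of banana: +1194.0 mg potassium for $1.20 (total $1.20, still need 535.0 mg).
Take 1.308 servings of kale: +535.0 mg potassium for $1.50 (total $2.70, still need 0.0 mg).
Greedy by cheapest-per-mg is optimal for a single linear constraint, so the minimum cost is $2.70.

$2.70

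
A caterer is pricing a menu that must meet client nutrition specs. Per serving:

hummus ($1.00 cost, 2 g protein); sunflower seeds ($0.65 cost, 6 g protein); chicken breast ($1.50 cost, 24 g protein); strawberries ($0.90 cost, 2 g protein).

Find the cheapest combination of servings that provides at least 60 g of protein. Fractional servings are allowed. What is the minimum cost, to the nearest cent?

$3.75

Cost per g of protein: chicken breast $0.0625, sunflower seeds $0.1083, strawberries $0.4500, hummus $0.5000.
With no serving limits, use only chicken breast: 60 g / 24 g = 2.5 servings × $1.50 = $3.75.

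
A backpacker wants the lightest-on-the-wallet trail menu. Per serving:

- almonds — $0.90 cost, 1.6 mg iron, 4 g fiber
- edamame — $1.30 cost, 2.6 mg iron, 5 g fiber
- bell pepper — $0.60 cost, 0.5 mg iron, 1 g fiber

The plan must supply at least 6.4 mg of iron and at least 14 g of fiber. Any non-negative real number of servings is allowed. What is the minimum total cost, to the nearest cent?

For a min-cost LP with two ≥-constraints, a basic feasible solution has at most two positive variables.
almonds only: max(6.4/1.6, 14/4) = 4 servings → $3.60.
edamame only: max(6.4/2.6, 14/5) = 2.8 servings → $3.64.
bell pepper only: max(6.4/0.5, 14/1) = 14 servings → $8.40.
almonds + edamame with both tight: 1.833 servings and 1.333 servings → $3.38.
almonds + bell pepper with both tight: 1.5 servings and 8 servings → $6.15.
edamame + bell pepper with both targets exact would need a negative amount; discard.
The minimum over all feasible corners is $3.38.

$3.38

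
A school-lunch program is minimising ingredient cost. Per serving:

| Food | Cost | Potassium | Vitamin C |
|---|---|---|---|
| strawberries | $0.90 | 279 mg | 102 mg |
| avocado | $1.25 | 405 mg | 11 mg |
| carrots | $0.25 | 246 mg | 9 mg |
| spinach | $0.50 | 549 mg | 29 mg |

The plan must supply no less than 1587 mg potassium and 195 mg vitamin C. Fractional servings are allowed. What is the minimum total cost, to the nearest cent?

The cheapest plan sits at a corner of the feasible region — with two constraints it uses at most two foods.
strawberries only: max(1587/279, 195/102) = 5.688 servings → $5.12.
avocado only: max(1587/405, 195/11) = 17.73 servings → $22.16.
carrots only: max(1587/246, 195/9) = 21.67 servings → $5.42.
spinach only: max(1587/549, 195/29) = 6.724 servings → $3.36.
strawberries + avocado with both tight: 1.609 servings and 2.81 servings → $4.96.
strawberries + carrots with both tight: 1.492 servings and 4.759 servings → $2.53.
strawberries + spinach with both tight: 1.274 servings and 2.243 servings → $2.27.
avocado + carrots with both targets exact would need a negative amount; discard.
avocado + spinach: intersection lies outside the first quadrant.
carrots + spinach: intersection lies outside the first quadrant.
The minimum over all feasible corners is $2.27.

$2.27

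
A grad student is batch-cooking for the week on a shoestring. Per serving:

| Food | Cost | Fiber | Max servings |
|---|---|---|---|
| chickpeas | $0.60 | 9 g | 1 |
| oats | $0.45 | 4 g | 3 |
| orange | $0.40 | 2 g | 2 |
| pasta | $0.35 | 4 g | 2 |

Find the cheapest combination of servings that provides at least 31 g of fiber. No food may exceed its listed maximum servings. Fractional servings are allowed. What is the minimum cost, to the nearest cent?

$3.05

Cost per g of fiber: chickpeas $0.0667, pasta $0.0875, oats $0.1125, orange $0.2000.
Take 1 serving of chickpeas: +9.0 g fiber for $0.60 (total $0.60, still need 22.0 g).
Take 2 servings of pasta: +8.0 g fiber for $0.70 (total $1.30, still need 14.0 g).
Take 3 servings of oats: +12.0 g fiber for $1.35 (total $2.65, still need 2.0 g).
Take 1 serving of orange: +2.0 g fiber for $0.40 (total $3.05, still need 0.0 g).
Filling from the cheapest source first is optimal under one linear minimum: $3.05.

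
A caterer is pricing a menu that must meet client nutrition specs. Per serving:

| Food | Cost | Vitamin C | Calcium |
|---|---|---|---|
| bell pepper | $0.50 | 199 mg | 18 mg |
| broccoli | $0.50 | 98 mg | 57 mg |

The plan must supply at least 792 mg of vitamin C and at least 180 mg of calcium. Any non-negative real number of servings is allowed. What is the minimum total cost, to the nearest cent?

$2.56

bell pepper only: max(792/199, 180/18) = 10 servings → $5.00.
broccoli only: max(792/98, 180/57) = 8.082 servings → $4.04.
bell pepper + broccoli with both tight: 2.871 servings and 2.251 servings → $2.56.
Cheapest feasible corner: $2.56.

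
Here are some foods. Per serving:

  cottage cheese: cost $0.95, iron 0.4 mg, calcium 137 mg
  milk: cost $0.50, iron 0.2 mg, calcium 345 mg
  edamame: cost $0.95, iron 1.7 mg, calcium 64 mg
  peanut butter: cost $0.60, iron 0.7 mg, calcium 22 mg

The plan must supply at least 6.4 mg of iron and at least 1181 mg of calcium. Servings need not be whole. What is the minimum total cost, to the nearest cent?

$4.66

For a min-cost LP with two ≥-constraints, a basic feasible solution has at most two positive variables.
cottage cheese only: max(6.4/0.4, 1181/137) = 16 servings → $15.20.
milk only: max(6.4/0.2, 1181/345) = 32 servings → $16.00.
edamame only: max(6.4/1.7, 1181/64) = 18.45 servings → $17.53.
peanut butter only: max(6.4/0.7, 1181/22) = 53.68 servings → $32.21.
cottage cheese + milk with both targets exact would need a negative amount; discard.
cottage cheese + edamame with both tight: 7.709 servings and 1.951 servings → $9.18.
cottage cheese + peanut butter with both tight: 7.875 servings and 4.643 servings → $10.27.
milk + edamame with both tight: 2.786 servings and 3.437 servings → $4.66.
milk + peanut butter with both tight: 2.893 servings and 8.316 servings → $6.44.
edamame + peanut butter with both targets exact would need a negative amount; discard.
The minimum over all feasible corners is $4.66.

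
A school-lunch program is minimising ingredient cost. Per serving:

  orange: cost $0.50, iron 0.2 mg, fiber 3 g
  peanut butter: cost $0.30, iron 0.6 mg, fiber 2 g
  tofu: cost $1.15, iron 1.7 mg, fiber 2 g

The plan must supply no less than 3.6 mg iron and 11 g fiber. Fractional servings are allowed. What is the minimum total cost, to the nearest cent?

$1.80

An LP optimum is at a vertex; with two nutrient constraints at most two foods are used. Check each candidate.
orange only: max(3.6/0.2, 11/3) = 18 servings → $9.00.
peanut butter only: max(3.6/0.6, 11/2) = 6 servings → $1.80.
tofu only: max(3.6/1.7, 11/2) = 5.5 servings → $6.33.
orange + peanut butter: intersection lies outside the first quadrant.
orange + tofu with both tight: 2.447 servings and 1.83 servings → $3.33.
peanut butter + tofu with both tight: 5.227 servings and 0.2727 servings → $1.88.
So the least-cost plan costs $1.80.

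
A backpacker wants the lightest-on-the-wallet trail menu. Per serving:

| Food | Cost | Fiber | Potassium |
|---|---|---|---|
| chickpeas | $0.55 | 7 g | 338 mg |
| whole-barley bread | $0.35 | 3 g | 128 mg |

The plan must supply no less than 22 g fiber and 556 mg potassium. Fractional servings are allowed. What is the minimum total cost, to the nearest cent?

$1.73

Minimising a linear cost over {fiber ≥ 22, potassium ≥ 556, servings ≥ 0} — the optimum is at a vertex, using one or two foods.
chickpeas only: max(22/7, 556/338) = 3.143 servings → $1.73.
whole-barley bread only: max(22/3, 556/128) = 7.333 servings → $2.57.
chickpeas + whole-barley bread: the both-tight solution has a negative serving — not a feasible corner.
The minimum over all feasible corners is $1.73.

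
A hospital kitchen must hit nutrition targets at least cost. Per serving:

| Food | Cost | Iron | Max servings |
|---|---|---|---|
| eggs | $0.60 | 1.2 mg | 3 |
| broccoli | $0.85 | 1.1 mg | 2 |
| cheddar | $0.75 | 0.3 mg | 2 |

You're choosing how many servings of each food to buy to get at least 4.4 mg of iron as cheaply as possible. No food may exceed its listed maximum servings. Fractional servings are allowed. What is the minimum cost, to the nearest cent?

Cost per mg of iron: eggs $0.5000, broccoli $0.7727, cheddar $2.5000.
Take 3 servings of eggs: +3.6 mg iron for $1.80 (total $1.80, still need 0.8 mg).
Take 0.7273 servings of broccoli: +0.8 mg iron for $0.62 (total $2.42, still need 0.0 mg).
Greedy by cheapest-per-mg is optimal for a single linear constraint, so the minimum cost is $2.42.

$2.42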